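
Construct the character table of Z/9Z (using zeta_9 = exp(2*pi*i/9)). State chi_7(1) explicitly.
Character table of Z/9Z (irreps indexed chi_0,...,chi_8 with chi_k(m) = zeta_9^(k*m), zeta_9 = exp(2*pi*i/9)):
  irrep \ class  {0} (size 1)  {1} (size 1)    {2} (size 1)    {3} (size 1)    {4} (size 1)    {5} (size 1)    {6} (size 1)    {7} (size 1)    {8} (size 1)  
  chi_0          1             1               1               1               1               1               1               1               1             
  chi_1          1             exp(2*I*pi/9)   exp(4*I*pi/9)   exp(2*I*pi/3)   exp(8*I*pi/9)   exp(-8*I*pi/9)  exp(-2*I*pi/3)  exp(-4*I*pi/9)  exp(-2*I*pi/9)
  chi_2          1             exp(4*I*pi/9)   exp(8*I*pi/9)   exp(-2*I*pi/3)  exp(-2*I*pi/9)  exp(2*I*pi/9)   exp(2*I*pi/3)   exp(-8*I*pi/9)  exp(-4*I*pi/9)
  chi_3          1             exp(2*I*pi/3)   exp(-2*I*pi/3)  1               exp(2*I*pi/3)   exp(-2*I*pi/3)  1               exp(2*I*pi/3)   exp(-2*I*pi/3)
  chi_4          1             exp(8*I*pi/9)   exp(-2*I*pi/9)  exp(2*I*pi/3)   exp(-4*I*pi/9)  exp(4*I*pi/9)   exp(-2*I*pi/3)  exp(2*I*pi/9)   exp(-8*I*pi/9)
  chi_5          1             exp(-8*I*pi/9)  exp(2*I*pi/9)   exp(-2*I*pi/3)  exp(4*I*pi/9)   exp(-4*I*pi/9)  exp(2*I*pi/3)   exp(-2*I*pi/9)  exp(8*I*pi/9) 
  chi_6          1             exp(-2*I*pi/3)  exp(2*I*pi/3)   1               exp(-2*I*pi/3)  exp(2*I*pi/3)   1               exp(-2*I*pi/3)  exp(2*I*pi/3) 
  chi_7          1             exp(-4*I*pi/9)  exp(-8*I*pi/9)  exp(2*I*pi/3)   exp(2*I*pi/9)   exp(-2*I*pi/9)  exp(-2*I*pi/3)  exp(8*I*pi/9)   exp(4*I*pi/9) 
  chi_8          1             exp(-2*I*pi/9)  exp(-4*I*pi/9)  exp(-2*I*pi/3)  exp(-8*I*pi/9)  exp(8*I*pi/9)   exp(2*I*pi/3)   exp(4*I*pi/9)   exp(2*I*pi/9) 

Spot check: chi_7(1) = zeta_9^(7*1) = zeta_9^7 = exp(-4*I*pi/9).

Why: Z/9Z is abelian, so all 9 irreducible complex representations are 1-dimensional. They are given by chi_k(m) = zeta_9^(k*m) for k = 0,...,8. Row orthogonality: sum_m chi_k(m) conj(chi_l(m)) = 9 * [k = l].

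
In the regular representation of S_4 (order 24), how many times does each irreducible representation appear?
Each irreducible V_i of dimension d_i appears with multiplicity d_i, i.e. rho_reg = (direct sum over all irreducibles V_i) d_i V_i. The irreducible dimensions for S_4 are 1, 1, 2, 3, 3: 2 irreducibles of dimension 1, each with multiplicity 1; 1 irreducible of dimension 2, with multiplicity 2; 2 irreducibles of dimension 3, each with multiplicity 3. Total dimension 2*1*1 + 1*2*2 + 2*3*3 = 24 = |G|.

Argument: General theorem: in the regular representation of a finite group G, each irreducible appears with multiplicity equal to its dimension. Check: dim(rho_reg) = sum d_i^2 = 1 + 1 + 4 + 9 + 9 = 24 = |G|.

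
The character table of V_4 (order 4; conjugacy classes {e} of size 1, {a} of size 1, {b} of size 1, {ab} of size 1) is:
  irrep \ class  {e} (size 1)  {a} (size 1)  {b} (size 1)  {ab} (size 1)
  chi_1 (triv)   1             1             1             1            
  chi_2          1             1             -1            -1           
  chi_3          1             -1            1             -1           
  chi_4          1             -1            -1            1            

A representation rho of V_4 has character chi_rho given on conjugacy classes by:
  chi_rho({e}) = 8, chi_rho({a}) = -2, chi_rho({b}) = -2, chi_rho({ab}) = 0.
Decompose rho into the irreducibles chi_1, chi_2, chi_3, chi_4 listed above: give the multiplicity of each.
Multiplicities: chi_1: 1, chi_2: 2, chi_3: 2, chi_4: 3.

Explanation: Use <chi_rho, chi> = (1/|G|) sum_C |C| * chi_rho(C) * conj(chi(C)) with |G| = 4 for each irreducible chi in the table:
  <chi_rho, chi_1> = (1/4)[1*(8)*conj(1) + 1*(-2)*conj(1) + 1*(-2)*conj(1) + 1*(0)*conj(1)]
      = (1/4)[(8) + (-2) + (-2) + (0)] = 4/4 = 1
  <chi_rho, chi_2> = (1/4)[1*(8)*conj(1) + 1*(-2)*conj(1) + 1*(-2)*conj(-1) + 1*(0)*conj(-1)]
      = (1/4)[(8) + (-2) + (2) + (0)] = 8/4 = 2
  <chi_rho, chi_3> = (1/4)[1*(8)*conj(1) + 1*(-2)*conj(-1) + 1*(-2)*conj(1) + 1*(0)*conj(-1)]
      = (1/4)[(8) + (2) + (-2) + (0)] = 8/4 = 2
  <chi_rho, chi_4> = (1/4)[1*(8)*conj(1) + 1*(-2)*conj(-1) + 1*(-2)*conj(-1) + 1*(0)*conj(1)]
      = (1/4)[(8) + (2) + (2) + (0)] = 12/4 = 3
Dimension check: dim(rho) = sum (mult * dim) = 1*1 + 2*1 + 2*1 + 3*1 = 8 = chi_rho(e) = 8.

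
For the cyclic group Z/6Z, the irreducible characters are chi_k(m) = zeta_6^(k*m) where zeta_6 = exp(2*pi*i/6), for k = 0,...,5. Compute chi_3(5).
chi_3(5) = zeta_6^15 = -1

Explanation: chi_3(5) = zeta_6^(3*5) = zeta_6^15. Since zeta_6^6 = 1, this equals zeta_6^3 = exp(2*pi*i*3/6) = -1.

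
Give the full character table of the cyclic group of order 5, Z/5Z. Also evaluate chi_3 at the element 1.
Character table of Z/5Z (irreps indexed chi_0,...,chi_4 with chi_k(m) = zeta_5^(k*m), zeta_5 = exp(2*pi*i/5)):
  irrep \ class  {0} (size 1)  {1} (size 1)    {2} (size 1)    {3} (size 1)    {4} (size 1)  
  chi_0          1             1               1               1               1             
  chi_1          1             exp(2*I*pi/5)   exp(4*I*pi/5)   exp(-4*I*pi/5)  exp(-2*I*pi/5)
  chi_2          1             exp(4*I*pi/5)   exp(-2*I*pi/5)  exp(2*I*pi/5)   exp(-4*I*pi/5)
  chi_3          1             exp(-4*I*pi/5)  exp(2*I*pi/5)   exp(-2*I*pi/5)  exp(4*I*pi/5) 
  chi_4          1             exp(-2*I*pi/5)  exp(-4*I*pi/5)  exp(4*I*pi/5)   exp(2*I*pi/5) 

Spot check: chi_3(1) = zeta_5^(3*1) = zeta_5^3 = exp(-4*I*pi/5).

Justification: Z/5Z is abelian, so all 5 irreducible complex representations are 1-dimensional. They are given by chi_k(m) = zeta_5^(k*m) for k = 0,...,4. Row orthogonality: sum_m chi_k(m) conj(chi_l(m)) = 5 * [k = l].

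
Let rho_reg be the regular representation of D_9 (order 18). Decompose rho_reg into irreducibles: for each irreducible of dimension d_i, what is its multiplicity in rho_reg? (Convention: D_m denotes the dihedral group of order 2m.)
Each irreducible V_i of dimension d_i appears with multiplicity d_i, i.e. rho_reg = (direct sum over all irreducibles V_i) d_i V_i. The irreducible dimensions for D_9 are 1, 1, 2, 2, 2, 2: 2 irreducibles of dimension 1, each with multiplicity 1; 4 irreducibles of dimension 2, each with multiplicity 2. Total dimension 2*1*1 + 4*2*2 = 18 = |G|.

Proof sketch: General theorem: in the regular representation of a finite group G, each irreducible appears with multiplicity equal to its dimension. Check: dim(rho_reg) = sum d_i^2 = 1 + 1 + 4 + 4 + 4 + 4 = 18 = |G|.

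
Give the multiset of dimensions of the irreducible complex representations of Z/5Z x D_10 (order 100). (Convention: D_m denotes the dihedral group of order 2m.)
Dimensions: 1, 1, 1, 1, 1, 1, 1, 1, 1, 1, 1, 1, 1, 1, 1, 1, 1, 1, 1, 1, 2, 2, 2, 2, 2, 2, 2, 2, 2, 2, 2, 2, 2, 2, 2, 2, 2, 2, 2, 2

Reasoning: There are 40 irreducibles (= number of conjugacy classes). Their dimensions d_i satisfy sum d_i^2 = |G| = 100: 1 + 1 + 1 + 1 + 1 + 1 + 1 + 1 + 1 + 1 + 1 + 1 + 1 + 1 + 1 + 1 + 1 + 1 + 1 + 1 + 4 + 4 + 4 + 4 + 4 + 4 + 4 + 4 + 4 + 4 + 4 + 4 + 4 + 4 + 4 + 4 + 4 + 4 + 4 + 4 = 100. (For the product with Z/5Z: each of the 5 1-dim characters of Z/5Z tensors with each irrep of D_10, giving 5 copies of each D_10-dimension.)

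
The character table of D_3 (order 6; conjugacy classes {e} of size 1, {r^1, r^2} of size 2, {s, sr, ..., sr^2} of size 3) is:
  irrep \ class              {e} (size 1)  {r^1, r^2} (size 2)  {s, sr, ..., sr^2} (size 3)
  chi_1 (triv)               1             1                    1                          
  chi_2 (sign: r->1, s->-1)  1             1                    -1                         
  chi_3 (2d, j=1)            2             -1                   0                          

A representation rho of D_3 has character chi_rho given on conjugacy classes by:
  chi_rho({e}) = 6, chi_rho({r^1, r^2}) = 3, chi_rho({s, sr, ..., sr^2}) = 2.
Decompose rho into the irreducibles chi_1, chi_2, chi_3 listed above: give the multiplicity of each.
Multiplicities: chi_1: 3, chi_2: 1, chi_3: 1.

Use <chi_rho, chi> = (1/|G|) sum_C |C| * chi_rho(C) * conj(chi(C)) with |G| = 6 for each irreducible chi in the table:
  <chi_rho, chi_1> = (1/6)[1*(6)*conj(1) + 2*(3)*conj(1) + 3*(2)*conj(1)]
      = (1/6)[(6) + (6) + (6)] = 18/6 = 3
  <chi_rho, chi_2> = (1/6)[1*(6)*conj(1) + 2*(3)*conj(1) + 3*(2)*conj(-1)]
      = (1/6)[(6) + (6) + (-6)] = 6/6 = 1
  <chi_rho, chi_3> = (1/6)[1*(6)*conj(2) + 2*(3)*conj(-1) + 3*(2)*conj(0)]
      = (1/6)[(12) + (-6) + (0)] = 6/6 = 1
Dimension check: dim(rho) = sum (mult * dim) = 3*1 + 1*1 + 1*2 = 6 = chi_rho(e) = 6.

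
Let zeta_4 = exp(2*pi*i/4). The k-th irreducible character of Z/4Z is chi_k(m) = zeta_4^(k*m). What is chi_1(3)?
chi_1(3) = zeta_4^3 = -I

Explanation: chi_1(3) = zeta_4^(1*3) = zeta_4^3. Since zeta_4^4 = 1, this equals zeta_4^3 = exp(2*pi*i*3/4) = -I.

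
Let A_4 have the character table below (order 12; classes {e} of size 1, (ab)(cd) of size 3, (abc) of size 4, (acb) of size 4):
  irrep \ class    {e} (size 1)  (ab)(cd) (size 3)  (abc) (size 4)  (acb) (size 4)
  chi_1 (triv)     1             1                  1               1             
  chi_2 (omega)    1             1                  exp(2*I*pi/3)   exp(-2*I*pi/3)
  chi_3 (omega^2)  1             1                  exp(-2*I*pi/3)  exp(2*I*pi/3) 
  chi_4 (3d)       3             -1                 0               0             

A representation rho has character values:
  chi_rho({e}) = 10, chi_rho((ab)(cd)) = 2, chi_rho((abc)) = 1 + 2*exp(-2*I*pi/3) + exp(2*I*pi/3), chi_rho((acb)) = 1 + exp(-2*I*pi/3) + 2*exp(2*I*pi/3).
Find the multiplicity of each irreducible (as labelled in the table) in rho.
Multiplicities: chi_1: 1, chi_2: 1, chi_3: 2, chi_4: 2.

Reasoning: Use <chi_rho, chi> = (1/|G|) sum_C |C| * chi_rho(C) * conj(chi(C)) with |G| = 12 for each irreducible chi in the table:
  <chi_rho, chi_1> = (1/12)[1*(10)*conj(1) + 3*(2)*conj(1) + 4*(1 + 2*exp(-2*I*pi/3) + exp(2*I*pi/3))*conj(1) + 4*(1 + exp(-2*I*pi/3) + 2*exp(2*I*pi/3))*conj(1)]
      = (1/12)[(10) + (6) + (4 + 8*exp(-2*I*pi/3) + 4*exp(2*I*pi/3)) + (4 + 4*exp(-2*I*pi/3) + 8*exp(2*I*pi/3))] = 12/12 = 1
  <chi_rho, chi_2> = (1/12)[1*(10)*conj(1) + 3*(2)*conj(1) + 4*(1 + 2*exp(-2*I*pi/3) + exp(2*I*pi/3))*conj(exp(2*I*pi/3)) + 4*(1 + exp(-2*I*pi/3) + 2*exp(2*I*pi/3))*conj(exp(-2*I*pi/3))]
      = (1/12)[(10) + (6) + (4 + 4*exp(-2*I*pi/3) + 8*exp(2*I*pi/3)) + (4 + 8*exp(-2*I*pi/3) + 4*exp(2*I*pi/3))] = 12/12 = 1
  <chi_rho, chi_3> = (1/12)[1*(10)*conj(1) + 3*(2)*conj(1) + 4*(1 + 2*exp(-2*I*pi/3) + exp(2*I*pi/3))*conj(exp(-2*I*pi/3)) + 4*(1 + exp(-2*I*pi/3) + 2*exp(2*I*pi/3))*conj(exp(2*I*pi/3))]
      = (1/12)[(10) + (6) + (4) + (4)] = 24/12 = 2
  <chi_rho, chi_4> = (1/12)[1*(10)*conj(3) + 3*(2)*conj(-1) + 4*(1 + 2*exp(-2*I*pi/3) + exp(2*I*pi/3))*conj(0) + 4*(1 + exp(-2*I*pi/3) + 2*exp(2*I*pi/3))*conj(0)]
      = (1/12)[(30) + (-6) + (0) + (0)] = 24/12 = 2
(Exp terms are combined using exp(i*s)*conj(exp(i*t)) = exp(i*(s-t)), and sums of them are collapsed using the identity that for every m > 1 the m distinct m-th roots of unity sum to 0, e.g. 1 + exp(2*I*pi/3) + exp(-2*I*pi/3) = 0.)
Dimension check: dim(rho) = sum (mult * dim) = 1*1 + 1*1 + 2*1 + 2*3 = 10 = chi_rho(e) = 10.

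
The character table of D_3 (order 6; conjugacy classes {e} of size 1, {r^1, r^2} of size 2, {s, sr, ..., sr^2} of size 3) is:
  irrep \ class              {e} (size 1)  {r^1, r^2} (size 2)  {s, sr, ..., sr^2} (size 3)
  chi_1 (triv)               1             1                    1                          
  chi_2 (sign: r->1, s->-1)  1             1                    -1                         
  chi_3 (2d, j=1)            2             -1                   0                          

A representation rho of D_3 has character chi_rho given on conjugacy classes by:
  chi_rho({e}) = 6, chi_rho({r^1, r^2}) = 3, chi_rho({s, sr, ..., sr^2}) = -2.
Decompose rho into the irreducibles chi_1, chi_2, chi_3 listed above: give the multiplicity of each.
Multiplicities: chi_1: 1, chi_2: 3, chi_3: 1.

Explanation: Use <chi_rho, chi> = (1/|G|) sum_C |C| * chi_rho(C) * conj(chi(C)) with |G| = 6 for each irreducible chi in the table:
  <chi_rho, chi_1> = (1/6)[1*(6)*conj(1) + 2*(3)*conj(1) + 3*(-2)*conj(1)]
      = (1/6)[(6) + (6) + (-6)] = 6/6 = 1
  <chi_rho, chi_2> = (1/6)[1*(6)*conj(1) + 2*(3)*conj(1) + 3*(-2)*conj(-1)]
      = (1/6)[(6) + (6) + (6)] = 18/6 = 3
  <chi_rho, chi_3> = (1/6)[1*(6)*conj(2) + 2*(3)*conj(-1) + 3*(-2)*conj(0)]
      = (1/6)[(12) + (-6) + (0)] = 6/6 = 1
Dimension check: dim(rho) = sum (mult * dim) = 1*1 + 3*1 + 1*2 = 6 = chi_rho(e) = 6.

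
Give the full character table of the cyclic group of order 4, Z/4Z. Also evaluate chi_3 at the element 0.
Character table of Z/4Z (irreps indexed chi_0,...,chi_3 with chi_k(m) = zeta_4^(k*m), zeta_4 = exp(2*pi*i/4)):
  irrep \ class  {0} (size 1)  {1} (size 1)  {2} (size 1)  {3} (size 1)
  chi_0          1             1             1             1           
  chi_1          1             I             -1            -I          
  chi_2          1             -1            1             -1          
  chi_3          1             -I            -1            I           

Spot check: chi_3(0) = zeta_4^(3*0) = zeta_4^0 = 1.

Reasoning: Z/4Z is abelian, so all 4 irreducible complex representations are 1-dimensional. They are given by chi_k(m) = zeta_4^(k*m) for k = 0,...,3. Row orthogonality: sum_m chi_k(m) conj(chi_l(m)) = 4 * [k = l].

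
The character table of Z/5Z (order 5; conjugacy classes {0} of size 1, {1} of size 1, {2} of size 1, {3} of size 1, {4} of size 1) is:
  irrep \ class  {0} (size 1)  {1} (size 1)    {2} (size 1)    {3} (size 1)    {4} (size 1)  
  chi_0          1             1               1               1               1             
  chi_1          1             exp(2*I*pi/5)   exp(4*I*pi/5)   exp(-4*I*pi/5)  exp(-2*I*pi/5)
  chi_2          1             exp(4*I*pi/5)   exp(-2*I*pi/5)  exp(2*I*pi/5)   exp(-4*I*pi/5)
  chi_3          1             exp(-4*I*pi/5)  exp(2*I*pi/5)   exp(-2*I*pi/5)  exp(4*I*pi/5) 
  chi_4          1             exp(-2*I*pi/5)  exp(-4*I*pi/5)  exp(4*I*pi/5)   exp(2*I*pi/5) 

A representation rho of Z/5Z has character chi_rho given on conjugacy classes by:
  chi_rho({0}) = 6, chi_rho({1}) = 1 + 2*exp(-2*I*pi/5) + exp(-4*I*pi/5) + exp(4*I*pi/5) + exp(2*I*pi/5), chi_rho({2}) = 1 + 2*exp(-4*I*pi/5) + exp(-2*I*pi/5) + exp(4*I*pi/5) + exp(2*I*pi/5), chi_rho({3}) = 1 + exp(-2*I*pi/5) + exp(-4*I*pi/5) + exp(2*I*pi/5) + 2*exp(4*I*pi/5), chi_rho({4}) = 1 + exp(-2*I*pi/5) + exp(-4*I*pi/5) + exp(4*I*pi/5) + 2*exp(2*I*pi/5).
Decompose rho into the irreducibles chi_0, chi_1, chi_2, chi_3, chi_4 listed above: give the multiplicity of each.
Multiplicities: chi_0: 1, chi_1: 1, chi_2: 1, chi_3: 1, chi_4: 2.

Reasoning: Use <chi_rho, chi> = (1/|G|) sum_C |C| * chi_rho(C) * conj(chi(C)) with |G| = 5 for each irreducible chi in the table:
  <chi_rho, chi_0> = (1/5)[1*(6)*conj(1) + 1*(1 + 2*exp(-2*I*pi/5) + exp(-4*I*pi/5) + exp(4*I*pi/5) + exp(2*I*pi/5))*conj(1) + 1*(1 + 2*exp(-4*I*pi/5) + exp(-2*I*pi/5) + exp(4*I*pi/5) + exp(2*I*pi/5))*conj(1) + 1*(1 + exp(-2*I*pi/5) + exp(-4*I*pi/5) + exp(2*I*pi/5) + 2*exp(4*I*pi/5))*conj(1) + 1*(1 + exp(-2*I*pi/5) + exp(-4*I*pi/5) + exp(4*I*pi/5) + 2*exp(2*I*pi/5))*conj(1)]
      = (1/5)[(6) + (1 + 2*exp(-2*I*pi/5) + exp(-4*I*pi/5) + exp(4*I*pi/5) + exp(2*I*pi/5)) + (1 + 2*exp(-4*I*pi/5) + exp(-2*I*pi/5) + exp(4*I*pi/5) + exp(2*I*pi/5)) + (1 + exp(-2*I*pi/5) + exp(-4*I*pi/5) + exp(2*I*pi/5) + 2*exp(4*I*pi/5)) + (1 + exp(-2*I*pi/5) + exp(-4*I*pi/5) + exp(4*I*pi/5) + 2*exp(2*I*pi/5))] = 5/5 = 1
  <chi_rho, chi_1> = (1/5)[1*(6)*conj(1) + 1*(1 + 2*exp(-2*I*pi/5) + exp(-4*I*pi/5) + exp(4*I*pi/5) + exp(2*I*pi/5))*conj(exp(2*I*pi/5)) + 1*(1 + 2*exp(-4*I*pi/5) + exp(-2*I*pi/5) + exp(4*I*pi/5) + exp(2*I*pi/5))*conj(exp(4*I*pi/5)) + 1*(1 + exp(-2*I*pi/5) + exp(-4*I*pi/5) + exp(2*I*pi/5) + 2*exp(4*I*pi/5))*conj(exp(-4*I*pi/5)) + 1*(1 + exp(-2*I*pi/5) + exp(-4*I*pi/5) + exp(4*I*pi/5) + 2*exp(2*I*pi/5))*conj(exp(-2*I*pi/5))]
      = (1/5)[(6) + (1 + 2*exp(-4*I*pi/5) + exp(-2*I*pi/5) + exp(4*I*pi/5) + exp(2*I*pi/5)) + (1 + exp(-2*I*pi/5) + exp(-4*I*pi/5) + exp(4*I*pi/5) + 2*exp(2*I*pi/5)) + (1 + 2*exp(-2*I*pi/5) + exp(-4*I*pi/5) + exp(4*I*pi/5) + exp(2*I*pi/5)) + (1 + exp(-2*I*pi/5) + exp(-4*I*pi/5) + exp(2*I*pi/5) + 2*exp(4*I*pi/5))] = 5/5 = 1
  <chi_rho, chi_2> = (1/5)[1*(6)*conj(1) + 1*(1 + 2*exp(-2*I*pi/5) + exp(-4*I*pi/5) + exp(4*I*pi/5) + exp(2*I*pi/5))*conj(exp(4*I*pi/5)) + 1*(1 + 2*exp(-4*I*pi/5) + exp(-2*I*pi/5) + exp(4*I*pi/5) + exp(2*I*pi/5))*conj(exp(-2*I*pi/5)) + 1*(1 + exp(-2*I*pi/5) + exp(-4*I*pi/5) + exp(2*I*pi/5) + 2*exp(4*I*pi/5))*conj(exp(2*I*pi/5)) + 1*(1 + exp(-2*I*pi/5) + exp(-4*I*pi/5) + exp(4*I*pi/5) + 2*exp(2*I*pi/5))*conj(exp(-4*I*pi/5))]
      = (1/5)[(6) + (1 + exp(-2*I*pi/5) + exp(-4*I*pi/5) + exp(2*I*pi/5) + 2*exp(4*I*pi/5)) + (1 + 2*exp(-2*I*pi/5) + exp(-4*I*pi/5) + exp(4*I*pi/5) + exp(2*I*pi/5)) + (1 + exp(-2*I*pi/5) + exp(-4*I*pi/5) + exp(4*I*pi/5) + 2*exp(2*I*pi/5)) + (1 + 2*exp(-4*I*pi/5) + exp(-2*I*pi/5) + exp(4*I*pi/5) + exp(2*I*pi/5))] = 5/5 = 1
  <chi_rho, chi_3> = (1/5)[1*(6)*conj(1) + 1*(1 + 2*exp(-2*I*pi/5) + exp(-4*I*pi/5) + exp(4*I*pi/5) + exp(2*I*pi/5))*conj(exp(-4*I*pi/5)) + 1*(1 + 2*exp(-4*I*pi/5) + exp(-2*I*pi/5) + exp(4*I*pi/5) + exp(2*I*pi/5))*conj(exp(2*I*pi/5)) + 1*(1 + exp(-2*I*pi/5) + exp(-4*I*pi/5) + exp(2*I*pi/5) + 2*exp(4*I*pi/5))*conj(exp(-2*I*pi/5)) + 1*(1 + exp(-2*I*pi/5) + exp(-4*I*pi/5) + exp(4*I*pi/5) + 2*exp(2*I*pi/5))*conj(exp(4*I*pi/5))]
      = (1/5)[(6) + (1 + exp(-2*I*pi/5) + exp(-4*I*pi/5) + exp(4*I*pi/5) + 2*exp(2*I*pi/5)) + (1 + exp(-2*I*pi/5) + exp(-4*I*pi/5) + exp(2*I*pi/5) + 2*exp(4*I*pi/5)) + (1 + 2*exp(-4*I*pi/5) + exp(-2*I*pi/5) + exp(4*I*pi/5) + exp(2*I*pi/5)) + (1 + 2*exp(-2*I*pi/5) + exp(-4*I*pi/5) + exp(4*I*pi/5) + exp(2*I*pi/5))] = 5/5 = 1
  <chi_rho, chi_4> = (1/5)[1*(6)*conj(1) + 1*(1 + 2*exp(-2*I*pi/5) + exp(-4*I*pi/5) + exp(4*I*pi/5) + exp(2*I*pi/5))*conj(exp(-2*I*pi/5)) + 1*(1 + 2*exp(-4*I*pi/5) + exp(-2*I*pi/5) + exp(4*I*pi/5) + exp(2*I*pi/5))*conj(exp(-4*I*pi/5)) + 1*(1 + exp(-2*I*pi/5) + exp(-4*I*pi/5) + exp(2*I*pi/5) + 2*exp(4*I*pi/5))*conj(exp(4*I*pi/5)) + 1*(1 + exp(-2*I*pi/5) + exp(-4*I*pi/5) + exp(4*I*pi/5) + 2*exp(2*I*pi/5))*conj(exp(2*I*pi/5))]
      = (1/5)[(6) + (1) + (1) + (1) + (1)] = 10/5 = 2
(Exp terms are combined using exp(i*s)*conj(exp(i*t)) = exp(i*(s-t)), and sums of them are collapsed using the identity that for every m > 1 the m distinct m-th roots of unity sum to 0, e.g. 1 + exp(2*I*pi/3) + exp(-2*I*pi/3) = 0.)
Dimension check: dim(rho) = sum (mult * dim) = 1*1 + 1*1 + 1*1 + 1*1 + 2*1 = 6 = chi_rho(e) = 6.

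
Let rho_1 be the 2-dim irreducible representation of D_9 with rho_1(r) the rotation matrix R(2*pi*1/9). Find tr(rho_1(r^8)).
chi_{rho_1}(r^8) = 2*cos(2*pi*1*8/9) = 2*cos(2*pi/9)

Proof sketch: rho_1(r^8) is rotation by angle 2*pi*1*8/9, whose trace is 2*cos(2*pi*1*8/9) = 2*cos(2*pi/9).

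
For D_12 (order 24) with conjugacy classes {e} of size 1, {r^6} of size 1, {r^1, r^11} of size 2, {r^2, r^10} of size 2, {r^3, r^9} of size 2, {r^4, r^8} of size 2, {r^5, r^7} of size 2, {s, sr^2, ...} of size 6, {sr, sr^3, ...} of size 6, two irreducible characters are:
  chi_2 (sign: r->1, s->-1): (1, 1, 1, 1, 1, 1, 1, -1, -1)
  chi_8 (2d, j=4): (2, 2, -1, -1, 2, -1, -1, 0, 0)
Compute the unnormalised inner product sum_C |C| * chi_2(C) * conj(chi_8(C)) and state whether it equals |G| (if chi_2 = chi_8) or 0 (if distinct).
Sum = 0; so <chi_2, chi_8> = 0 (distinct irreducibles are orthogonal).

Argument: Compute term by term over conjugacy classes (|C| * chi_2(C) * conj(chi_8(C))):
  1*(1)*conj(2) + 1*(1)*conj(2) + 2*(1)*conj(-1) + 2*(1)*conj(-1) + 2*(1)*conj(2) + 2*(1)*conj(-1) + 2*(1)*conj(-1) + 6*(-1)*conj(0) + 6*(-1)*conj(0)
  = (2) + (2) + (-2) + (-2) + (4) + (-2) + (-2) + (0) + (0)
  = 0.
Dividing by |G| = 24 gives 0/24 = 0, matching the row-orthogonality relation <chi_2, chi_8> = [chi_2 = chi_8].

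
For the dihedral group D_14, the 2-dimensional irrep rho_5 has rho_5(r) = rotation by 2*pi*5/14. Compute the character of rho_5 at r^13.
chi_{rho_5}(r^13) = 2*cos(2*pi*5*13/14) = -2*cos(2*pi/7)

Explanation: rho_5(r^13) is rotation by angle 2*pi*5*13/14, whose trace is 2*cos(2*pi*5*13/14) = -2*cos(2*pi/7).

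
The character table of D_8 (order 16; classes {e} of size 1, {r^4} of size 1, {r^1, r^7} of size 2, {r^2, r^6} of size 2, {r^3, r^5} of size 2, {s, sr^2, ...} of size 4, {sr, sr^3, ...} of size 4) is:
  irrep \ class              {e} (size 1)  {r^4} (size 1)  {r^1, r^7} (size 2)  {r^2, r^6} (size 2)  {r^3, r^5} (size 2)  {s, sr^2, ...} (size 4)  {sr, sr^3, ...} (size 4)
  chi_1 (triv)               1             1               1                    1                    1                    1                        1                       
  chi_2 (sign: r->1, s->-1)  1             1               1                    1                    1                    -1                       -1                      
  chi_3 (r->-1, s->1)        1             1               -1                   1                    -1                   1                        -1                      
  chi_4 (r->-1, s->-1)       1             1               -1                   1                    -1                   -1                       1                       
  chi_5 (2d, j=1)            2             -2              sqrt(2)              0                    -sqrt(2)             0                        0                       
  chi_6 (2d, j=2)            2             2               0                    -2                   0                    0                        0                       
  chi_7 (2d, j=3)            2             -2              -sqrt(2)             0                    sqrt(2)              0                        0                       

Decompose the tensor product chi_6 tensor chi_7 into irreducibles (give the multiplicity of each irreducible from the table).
chi_6 tensor chi_7 = chi_5 + chi_7 (all other irreducibles have multiplicity 0).

Details: The character of a tensor product is the pointwise product (chi_6 * chi_7)(C) = chi_6(C) * chi_7(C):
  {e}: (2)*(2), {r^4}: (2)*(-2), {r^1, r^7}: (0)*(-sqrt(2)), {r^2, r^6}: (-2)*(0), {r^3, r^5}: (0)*(sqrt(2)), {s, sr^2, ...}: (0)*(0), {sr, sr^3, ...}: (0)*(0)
so (chi_6 * chi_7) takes values
  {e} -> 4, {r^4} -> -4, {r^1, r^7} -> 0, {r^2, r^6} -> 0, {r^3, r^5} -> 0, {s, sr^2, ...} -> 0, {sr, sr^3, ...} -> 0.
Now take the inner product of this character with each irreducible chi from the table, <chi_6*chi_7, chi> = (1/16) sum_C |C| (chi_6*chi_7)(C) conj(chi(C)):
  <chi_6*chi_7, chi_1> = (1/16)[1*(4)*conj(1) + 1*(-4)*conj(1) + 2*(0)*conj(1) + 2*(0)*conj(1) + 2*(0)*conj(1) + 4*(0)*conj(1) + 4*(0)*conj(1)]
      = (1/16)[(4) + (-4) + (0) + (0) + (0) + (0) + (0)] = 0/16 = 0
  <chi_6*chi_7, chi_2> = (1/16)[1*(4)*conj(1) + 1*(-4)*conj(1) + 2*(0)*conj(1) + 2*(0)*conj(1) + 2*(0)*conj(1) + 4*(0)*conj(-1) + 4*(0)*conj(-1)]
      = (1/16)[(4) + (-4) + (0) + (0) + (0) + (0) + (0)] = 0/16 = 0
  <chi_6*chi_7, chi_3> = (1/16)[1*(4)*conj(1) + 1*(-4)*conj(1) + 2*(0)*conj(-1) + 2*(0)*conj(1) + 2*(0)*conj(-1) + 4*(0)*conj(1) + 4*(0)*conj(-1)]
      = (1/16)[(4) + (-4) + (0) + (0) + (0) + (0) + (0)] = 0/16 = 0
  <chi_6*chi_7, chi_4> = (1/16)[1*(4)*conj(1) + 1*(-4)*conj(1) + 2*(0)*conj(-1) + 2*(0)*conj(1) + 2*(0)*conj(-1) + 4*(0)*conj(-1) + 4*(0)*conj(1)]
      = (1/16)[(4) + (-4) + (0) + (0) + (0) + (0) + (0)] = 0/16 = 0
  <chi_6*chi_7, chi_5> = (1/16)[1*(4)*conj(2) + 1*(-4)*conj(-2) + 2*(0)*conj(sqrt(2)) + 2*(0)*conj(0) + 2*(0)*conj(-sqrt(2)) + 4*(0)*conj(0) + 4*(0)*conj(0)]
      = (1/16)[(8) + (8) + (0) + (0) + (0) + (0) + (0)] = 16/16 = 1
  <chi_6*chi_7, chi_6> = (1/16)[1*(4)*conj(2) + 1*(-4)*conj(2) + 2*(0)*conj(0) + 2*(0)*conj(-2) + 2*(0)*conj(0) + 4*(0)*conj(0) + 4*(0)*conj(0)]
      = (1/16)[(8) + (-8) + (0) + (0) + (0) + (0) + (0)] = 0/16 = 0
  <chi_6*chi_7, chi_7> = (1/16)[1*(4)*conj(2) + 1*(-4)*conj(-2) + 2*(0)*conj(-sqrt(2)) + 2*(0)*conj(0) + 2*(0)*conj(sqrt(2)) + 4*(0)*conj(0) + 4*(0)*conj(0)]
      = (1/16)[(8) + (8) + (0) + (0) + (0) + (0) + (0)] = 16/16 = 1
Hence the multiplicities are chi_5: 1, chi_7: 1. Dimension check: dim(chi_6)*dim(chi_7) = 2*2 = 4 and sum (mult * dim) = 1*2 + 1*2 = 4.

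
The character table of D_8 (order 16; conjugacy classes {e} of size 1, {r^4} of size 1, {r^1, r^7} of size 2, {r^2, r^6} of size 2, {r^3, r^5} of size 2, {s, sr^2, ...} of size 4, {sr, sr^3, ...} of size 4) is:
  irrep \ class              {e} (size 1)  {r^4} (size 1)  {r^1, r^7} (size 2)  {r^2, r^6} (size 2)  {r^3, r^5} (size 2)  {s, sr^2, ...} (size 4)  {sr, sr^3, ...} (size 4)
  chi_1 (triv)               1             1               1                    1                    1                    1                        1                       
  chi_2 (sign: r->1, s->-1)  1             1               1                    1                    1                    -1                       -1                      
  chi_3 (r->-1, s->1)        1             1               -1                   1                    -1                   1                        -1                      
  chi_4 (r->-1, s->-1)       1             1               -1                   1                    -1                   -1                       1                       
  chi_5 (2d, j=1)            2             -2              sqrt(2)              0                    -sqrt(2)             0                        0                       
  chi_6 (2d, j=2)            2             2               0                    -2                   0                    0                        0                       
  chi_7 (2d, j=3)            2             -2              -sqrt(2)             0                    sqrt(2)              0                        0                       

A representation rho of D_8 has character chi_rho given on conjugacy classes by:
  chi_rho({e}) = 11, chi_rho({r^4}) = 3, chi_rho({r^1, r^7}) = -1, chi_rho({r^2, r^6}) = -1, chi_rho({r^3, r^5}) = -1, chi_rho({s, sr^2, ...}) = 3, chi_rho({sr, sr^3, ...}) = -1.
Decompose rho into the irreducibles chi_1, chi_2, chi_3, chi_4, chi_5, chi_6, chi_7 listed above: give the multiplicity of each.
Multiplicities: chi_1: 1, chi_2: 0, chi_3: 2, chi_4: 0, chi_5: 1, chi_6: 2, chi_7: 1.

Why: Use <chi_rho, chi> = (1/|G|) sum_C |C| * chi_rho(C) * conj(chi(C)) with |G| = 16 for each irreducible chi in the table:
  <chi_rho, chi_1> = (1/16)[1*(11)*conj(1) + 1*(3)*conj(1) + 2*(-1)*conj(1) + 2*(-1)*conj(1) + 2*(-1)*conj(1) + 4*(3)*conj(1) + 4*(-1)*conj(1)]
      = (1/16)[(11) + (3) + (-2) + (-2) + (-2) + (12) + (-4)] = 16/16 = 1
  <chi_rho, chi_2> = (1/16)[1*(11)*conj(1) + 1*(3)*conj(1) + 2*(-1)*conj(1) + 2*(-1)*conj(1) + 2*(-1)*conj(1) + 4*(3)*conj(-1) + 4*(-1)*conj(-1)]
      = (1/16)[(11) + (3) + (-2) + (-2) + (-2) + (-12) + (4)] = 0/16 = 0
  <chi_rho, chi_3> = (1/16)[1*(11)*conj(1) + 1*(3)*conj(1) + 2*(-1)*conj(-1) + 2*(-1)*conj(1) + 2*(-1)*conj(-1) + 4*(3)*conj(1) + 4*(-1)*conj(-1)]
      = (1/16)[(11) + (3) + (2) + (-2) + (2) + (12) + (4)] = 32/16 = 2
  <chi_rho, chi_4> = (1/16)[1*(11)*conj(1) + 1*(3)*conj(1) + 2*(-1)*conj(-1) + 2*(-1)*conj(1) + 2*(-1)*conj(-1) + 4*(3)*conj(-1) + 4*(-1)*conj(1)]
      = (1/16)[(11) + (3) + (2) + (-2) + (2) + (-12) + (-4)] = 0/16 = 0
  <chi_rho, chi_5> = (1/16)[1*(11)*conj(2) + 1*(3)*conj(-2) + 2*(-1)*conj(sqrt(2)) + 2*(-1)*conj(0) + 2*(-1)*conj(-sqrt(2)) + 4*(3)*conj(0) + 4*(-1)*conj(0)]
      = (1/16)[(22) + (-6) + (-2*sqrt(2)) + (0) + (2*sqrt(2)) + (0) + (0)] = 16/16 = 1
  <chi_rho, chi_6> = (1/16)[1*(11)*conj(2) + 1*(3)*conj(2) + 2*(-1)*conj(0) + 2*(-1)*conj(-2) + 2*(-1)*conj(0) + 4*(3)*conj(0) + 4*(-1)*conj(0)]
      = (1/16)[(22) + (6) + (0) + (4) + (0) + (0) + (0)] = 32/16 = 2
  <chi_rho, chi_7> = (1/16)[1*(11)*conj(2) + 1*(3)*conj(-2) + 2*(-1)*conj(-sqrt(2)) + 2*(-1)*conj(0) + 2*(-1)*conj(sqrt(2)) + 4*(3)*conj(0) + 4*(-1)*conj(0)]
      = (1/16)[(22) + (-6) + (2*sqrt(2)) + (0) + (-2*sqrt(2)) + (0) + (0)] = 16/16 = 1
Dimension check: dim(rho) = sum (mult * dim) = 1*1 + 0*1 + 2*1 + 0*1 + 1*2 + 2*2 + 1*2 = 11 = chi_rho(e) = 11.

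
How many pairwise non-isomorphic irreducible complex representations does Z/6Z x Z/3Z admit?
18

Reasoning: The number of irreducible complex representations of a finite group equals its number of conjugacy classes. Z/6Z x Z/3Z is abelian of order 18, so every element is its own conjugacy class: 18 classes, so Z/6Z x Z/3Z (order 18) has exactly 18 irreducible complex representations.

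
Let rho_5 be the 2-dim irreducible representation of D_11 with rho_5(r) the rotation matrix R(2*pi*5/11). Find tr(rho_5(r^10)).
chi_{rho_5}(r^10) = 2*cos(2*pi*5*10/11) = -2*cos(pi/11)

Argument: rho_5(r^10) is rotation by angle 2*pi*5*10/11, whose trace is 2*cos(2*pi*5*10/11) = -2*cos(pi/11).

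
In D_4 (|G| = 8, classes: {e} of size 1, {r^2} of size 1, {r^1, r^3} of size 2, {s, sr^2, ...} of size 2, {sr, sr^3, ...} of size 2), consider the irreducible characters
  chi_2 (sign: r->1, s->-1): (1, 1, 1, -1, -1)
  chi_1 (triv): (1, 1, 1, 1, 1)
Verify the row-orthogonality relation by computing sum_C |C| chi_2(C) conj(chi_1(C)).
Sum = 0; so <chi_2, chi_1> = 0 (distinct irreducibles are orthogonal).

Details: Compute term by term over conjugacy classes (|C| * chi_2(C) * conj(chi_1(C))):
  1*(1)*conj(1) + 1*(1)*conj(1) + 2*(1)*conj(1) + 2*(-1)*conj(1) + 2*(-1)*conj(1)
  = (1) + (1) + (2) + (-2) + (-2)
  = 0.
Dividing by |G| = 8 gives 0/8 = 0, matching the row-orthogonality relation <chi_2, chi_1> = [chi_2 = chi_1].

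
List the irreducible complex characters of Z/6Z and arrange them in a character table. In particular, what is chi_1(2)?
Character table of Z/6Z (irreps indexed chi_0,...,chi_5 with chi_k(m) = zeta_6^(k*m), zeta_6 = exp(2*pi*i/6)):
  irrep \ class  {0} (size 1)  {1} (size 1)    {2} (size 1)    {3} (size 1)  {4} (size 1)    {5} (size 1)  
  chi_0          1             1               1               1             1               1             
  chi_1          1             exp(I*pi/3)     exp(2*I*pi/3)   -1            exp(-2*I*pi/3)  exp(-I*pi/3)  
  chi_2          1             exp(2*I*pi/3)   exp(-2*I*pi/3)  1             exp(2*I*pi/3)   exp(-2*I*pi/3)
  chi_3          1             -1              1               -1            1               -1            
  chi_4          1             exp(-2*I*pi/3)  exp(2*I*pi/3)   1             exp(-2*I*pi/3)  exp(2*I*pi/3) 
  chi_5          1             exp(-I*pi/3)    exp(-2*I*pi/3)  -1            exp(2*I*pi/3)   exp(I*pi/3)   

Spot check: chi_1(2) = zeta_6^(1*2) = zeta_6^2 = exp(2*I*pi/3).

Details: Z/6Z is abelian, so all 6 irreducible complex representations are 1-dimensional. They are given by chi_k(m) = zeta_6^(k*m) for k = 0,...,5. Row orthogonality: sum_m chi_k(m) conj(chi_l(m)) = 6 * [k = l].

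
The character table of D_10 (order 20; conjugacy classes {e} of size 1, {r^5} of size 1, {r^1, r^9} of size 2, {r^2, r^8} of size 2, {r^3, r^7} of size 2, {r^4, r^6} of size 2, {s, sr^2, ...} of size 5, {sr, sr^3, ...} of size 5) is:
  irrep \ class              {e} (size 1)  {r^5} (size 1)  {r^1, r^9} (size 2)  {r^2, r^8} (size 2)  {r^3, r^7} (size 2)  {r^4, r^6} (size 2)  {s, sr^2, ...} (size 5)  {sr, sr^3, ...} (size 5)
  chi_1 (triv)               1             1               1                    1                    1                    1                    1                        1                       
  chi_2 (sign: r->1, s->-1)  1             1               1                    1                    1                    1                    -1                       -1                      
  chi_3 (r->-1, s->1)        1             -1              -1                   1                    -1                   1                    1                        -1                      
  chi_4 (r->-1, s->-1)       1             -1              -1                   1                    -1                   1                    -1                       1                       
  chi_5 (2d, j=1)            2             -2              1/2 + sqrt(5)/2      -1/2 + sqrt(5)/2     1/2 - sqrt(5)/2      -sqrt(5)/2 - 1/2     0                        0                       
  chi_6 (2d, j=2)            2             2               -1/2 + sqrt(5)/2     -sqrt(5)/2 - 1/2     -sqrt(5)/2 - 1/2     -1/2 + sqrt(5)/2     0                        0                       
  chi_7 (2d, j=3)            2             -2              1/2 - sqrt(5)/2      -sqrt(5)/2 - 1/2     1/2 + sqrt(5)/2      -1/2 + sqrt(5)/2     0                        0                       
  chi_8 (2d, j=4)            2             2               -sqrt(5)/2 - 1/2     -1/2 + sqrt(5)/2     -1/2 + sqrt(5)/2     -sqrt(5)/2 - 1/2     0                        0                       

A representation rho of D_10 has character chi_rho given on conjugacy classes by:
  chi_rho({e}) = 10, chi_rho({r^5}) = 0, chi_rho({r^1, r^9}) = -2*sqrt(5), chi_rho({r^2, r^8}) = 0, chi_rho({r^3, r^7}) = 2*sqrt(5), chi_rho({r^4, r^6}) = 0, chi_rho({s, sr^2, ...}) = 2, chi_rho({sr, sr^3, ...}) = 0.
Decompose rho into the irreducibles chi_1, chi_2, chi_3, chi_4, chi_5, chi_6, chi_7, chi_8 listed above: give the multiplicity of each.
Multiplicities: chi_1: 1, chi_2: 0, chi_3: 1, chi_4: 0, chi_5: 0, chi_6: 0, chi_7: 2, chi_8: 2.

Explanation: Use <chi_rho, chi> = (1/|G|) sum_C |C| * chi_rho(C) * conj(chi(C)) with |G| = 20 for each irreducible chi in the table:
  <chi_rho, chi_1> = (1/20)[1*(10)*conj(1) + 1*(0)*conj(1) + 2*(-2*sqrt(5))*conj(1) + 2*(0)*conj(1) + 2*(2*sqrt(5))*conj(1) + 2*(0)*conj(1) + 5*(2)*conj(1) + 5*(0)*conj(1)]
      = (1/20)[(10) + (0) + (-4*sqrt(5)) + (0) + (4*sqrt(5)) + (0) + (10) + (0)] = 20/20 = 1
  <chi_rho, chi_2> = (1/20)[1*(10)*conj(1) + 1*(0)*conj(1) + 2*(-2*sqrt(5))*conj(1) + 2*(0)*conj(1) + 2*(2*sqrt(5))*conj(1) + 2*(0)*conj(1) + 5*(2)*conj(-1) + 5*(0)*conj(-1)]
      = (1/20)[(10) + (0) + (-4*sqrt(5)) + (0) + (4*sqrt(5)) + (0) + (-10) + (0)] = 0/20 = 0
  <chi_rho, chi_3> = (1/20)[1*(10)*conj(1) + 1*(0)*conj(-1) + 2*(-2*sqrt(5))*conj(-1) + 2*(0)*conj(1) + 2*(2*sqrt(5))*conj(-1) + 2*(0)*conj(1) + 5*(2)*conj(1) + 5*(0)*conj(-1)]
      = (1/20)[(10) + (0) + (4*sqrt(5)) + (0) + (-4*sqrt(5)) + (0) + (10) + (0)] = 20/20 = 1
  <chi_rho, chi_4> = (1/20)[1*(10)*conj(1) + 1*(0)*conj(-1) + 2*(-2*sqrt(5))*conj(-1) + 2*(0)*conj(1) + 2*(2*sqrt(5))*conj(-1) + 2*(0)*conj(1) + 5*(2)*conj(-1) + 5*(0)*conj(1)]
      = (1/20)[(10) + (0) + (4*sqrt(5)) + (0) + (-4*sqrt(5)) + (0) + (-10) + (0)] = 0/20 = 0
  <chi_rho, chi_5> = (1/20)[1*(10)*conj(2) + 1*(0)*conj(-2) + 2*(-2*sqrt(5))*conj(1/2 + sqrt(5)/2) + 2*(0)*conj(-1/2 + sqrt(5)/2) + 2*(2*sqrt(5))*conj(1/2 - sqrt(5)/2) + 2*(0)*conj(-sqrt(5)/2 - 1/2) + 5*(2)*conj(0) + 5*(0)*conj(0)]
      = (1/20)[(20) + (0) + (-10 - 2*sqrt(5)) + (0) + (-10 + 2*sqrt(5)) + (0) + (0) + (0)] = 0/20 = 0
  <chi_rho, chi_6> = (1/20)[1*(10)*conj(2) + 1*(0)*conj(2) + 2*(-2*sqrt(5))*conj(-1/2 + sqrt(5)/2) + 2*(0)*conj(-sqrt(5)/2 - 1/2) + 2*(2*sqrt(5))*conj(-sqrt(5)/2 - 1/2) + 2*(0)*conj(-1/2 + sqrt(5)/2) + 5*(2)*conj(0) + 5*(0)*conj(0)]
      = (1/20)[(20) + (0) + (-10 + 2*sqrt(5)) + (0) + (-10 - 2*sqrt(5)) + (0) + (0) + (0)] = 0/20 = 0
  <chi_rho, chi_7> = (1/20)[1*(10)*conj(2) + 1*(0)*conj(-2) + 2*(-2*sqrt(5))*conj(1/2 - sqrt(5)/2) + 2*(0)*conj(-sqrt(5)/2 - 1/2) + 2*(2*sqrt(5))*conj(1/2 + sqrt(5)/2) + 2*(0)*conj(-1/2 + sqrt(5)/2) + 5*(2)*conj(0) + 5*(0)*conj(0)]
      = (1/20)[(20) + (0) + (10 - 2*sqrt(5)) + (0) + (2*sqrt(5) + 10) + (0) + (0) + (0)] = 40/20 = 2
  <chi_rho, chi_8> = (1/20)[1*(10)*conj(2) + 1*(0)*conj(2) + 2*(-2*sqrt(5))*conj(-sqrt(5)/2 - 1/2) + 2*(0)*conj(-1/2 + sqrt(5)/2) + 2*(2*sqrt(5))*conj(-1/2 + sqrt(5)/2) + 2*(0)*conj(-sqrt(5)/2 - 1/2) + 5*(2)*conj(0) + 5*(0)*conj(0)]
      = (1/20)[(20) + (0) + (2*sqrt(5) + 10) + (0) + (10 - 2*sqrt(5)) + (0) + (0) + (0)] = 40/20 = 2
Dimension check: dim(rho) = sum (mult * dim) = 1*1 + 0*1 + 1*1 + 0*1 + 0*2 + 0*2 + 2*2 + 2*2 = 10 = chi_rho(e) = 10.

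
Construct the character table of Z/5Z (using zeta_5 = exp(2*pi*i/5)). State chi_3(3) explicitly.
Character table of Z/5Z (irreps indexed chi_0,...,chi_4 with chi_k(m) = zeta_5^(k*m), zeta_5 = exp(2*pi*i/5)):
  irrep \ class  {0} (size 1)  {1} (size 1)    {2} (size 1)    {3} (size 1)    {4} (size 1)  
  chi_0          1             1               1               1               1             
  chi_1          1             exp(2*I*pi/5)   exp(4*I*pi/5)   exp(-4*I*pi/5)  exp(-2*I*pi/5)
  chi_2          1             exp(4*I*pi/5)   exp(-2*I*pi/5)  exp(2*I*pi/5)   exp(-4*I*pi/5)
  chi_3          1             exp(-4*I*pi/5)  exp(2*I*pi/5)   exp(-2*I*pi/5)  exp(4*I*pi/5) 
  chi_4          1             exp(-2*I*pi/5)  exp(-4*I*pi/5)  exp(4*I*pi/5)   exp(2*I*pi/5) 

Spot check: chi_3(3) = zeta_5^(3*3) = zeta_5^9 = exp(-2*I*pi/5).

Proof sketch: Z/5Z is abelian, so all 5 irreducible complex representations are 1-dimensional. They are given by chi_k(m) = zeta_5^(k*m) for k = 0,...,4. Row orthogonality: sum_m chi_k(m) conj(chi_l(m)) = 5 * [k = l].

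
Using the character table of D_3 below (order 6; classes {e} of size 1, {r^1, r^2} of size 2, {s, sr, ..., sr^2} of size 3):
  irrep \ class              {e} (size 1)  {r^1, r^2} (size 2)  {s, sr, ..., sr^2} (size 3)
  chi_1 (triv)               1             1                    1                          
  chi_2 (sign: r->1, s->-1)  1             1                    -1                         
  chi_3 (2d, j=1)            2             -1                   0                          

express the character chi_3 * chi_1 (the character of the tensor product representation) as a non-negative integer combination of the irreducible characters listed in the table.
chi_3 tensor chi_1 = chi_3 (all other irreducibles have multiplicity 0).

Proof sketch: The character of a tensor product is the pointwise product (chi_3 * chi_1)(C) = chi_3(C) * chi_1(C):
  {e}: (2)*(1), {r^1, r^2}: (-1)*(1), {s, sr, ..., sr^2}: (0)*(1)
so (chi_3 * chi_1) takes values
  {e} -> 2, {r^1, r^2} -> -1, {s, sr, ..., sr^2} -> 0.
Now take the inner product of this character with each irreducible chi from the table, <chi_3*chi_1, chi> = (1/6) sum_C |C| (chi_3*chi_1)(C) conj(chi(C)):
  <chi_3*chi_1, chi_1> = (1/6)[1*(2)*conj(1) + 2*(-1)*conj(1) + 3*(0)*conj(1)]
      = (1/6)[(2) + (-2) + (0)] = 0/6 = 0
  <chi_3*chi_1, chi_2> = (1/6)[1*(2)*conj(1) + 2*(-1)*conj(1) + 3*(0)*conj(-1)]
      = (1/6)[(2) + (-2) + (0)] = 0/6 = 0
  <chi_3*chi_1, chi_3> = (1/6)[1*(2)*conj(2) + 2*(-1)*conj(-1) + 3*(0)*conj(0)]
      = (1/6)[(4) + (2) + (0)] = 6/6 = 1
Hence the multiplicities are chi_3: 1. Dimension check: dim(chi_3)*dim(chi_1) = 2*1 = 2 and sum (mult * dim) = 1*2 = 2.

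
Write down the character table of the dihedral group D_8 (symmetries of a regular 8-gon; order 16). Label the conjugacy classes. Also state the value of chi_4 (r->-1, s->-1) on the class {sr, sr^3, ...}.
Conjugacy classes: {e} of size 1, {r^4} of size 1, {r^1, r^7} of size 2, {r^2, r^6} of size 2, {r^3, r^5} of size 2, {s, sr^2, ...} of size 4, {sr, sr^3, ...} of size 4.
Character table:
  irrep \ class              {e} (size 1)  {r^4} (size 1)  {r^1, r^7} (size 2)  {r^2, r^6} (size 2)  {r^3, r^5} (size 2)  {s, sr^2, ...} (size 4)  {sr, sr^3, ...} (size 4)
  chi_1 (triv)               1             1               1                    1                    1                    1                        1                       
  chi_2 (sign: r->1, s->-1)  1             1               1                    1                    1                    -1                       -1                      
  chi_3 (r->-1, s->1)        1             1               -1                   1                    -1                   1                        -1                      
  chi_4 (r->-1, s->-1)       1             1               -1                   1                    -1                   -1                       1                       
  chi_5 (2d, j=1)            2             -2              sqrt(2)              0                    -sqrt(2)             0                        0                       
  chi_6 (2d, j=2)            2             2               0                    -2                   0                    0                        0                       
  chi_7 (2d, j=3)            2             -2              -sqrt(2)             0                    sqrt(2)              0                        0                       

Spot check: chi_4 (r->-1, s->-1) on {sr, sr^3, ...} = 1.

Working: D_8 has order 2*8 = 16 with 7 conjugacy classes, hence 7 irreducibles. Sum of squared dims 1 + 1 + 1 + 1 + 4 + 4 + 4 = 16 = |G|. Linear characters come from the abelianisation; the 2-dimensional irreps have character r^k -> 2*cos(2*pi*j*k/8), reflections -> 0.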